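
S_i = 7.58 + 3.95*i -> [7.58, 11.53, 15.48, 19.43, 23.38]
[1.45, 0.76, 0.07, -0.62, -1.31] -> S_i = 1.45 + -0.69*i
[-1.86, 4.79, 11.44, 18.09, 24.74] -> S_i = -1.86 + 6.65*i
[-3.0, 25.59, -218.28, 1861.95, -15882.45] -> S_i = -3.00*(-8.53)^i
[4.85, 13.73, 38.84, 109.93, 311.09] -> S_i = 4.85*2.83^i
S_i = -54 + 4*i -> [-54, -50, -46, -42, -38]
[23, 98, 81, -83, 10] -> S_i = Random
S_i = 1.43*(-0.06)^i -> [1.43, -0.09, 0.01, -0.0, 0.0]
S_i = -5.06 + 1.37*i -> [-5.06, -3.69, -2.32, -0.95, 0.42]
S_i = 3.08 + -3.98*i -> [3.08, -0.9, -4.88, -8.86, -12.84]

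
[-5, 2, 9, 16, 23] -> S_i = -5 + 7*i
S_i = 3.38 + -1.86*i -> [3.38, 1.52, -0.34, -2.2, -4.06]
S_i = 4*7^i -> [4, 28, 196, 1372, 9604]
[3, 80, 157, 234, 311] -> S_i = 3 + 77*i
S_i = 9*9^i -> [9, 81, 729, 6561, 59049]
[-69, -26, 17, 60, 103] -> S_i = -69 + 43*i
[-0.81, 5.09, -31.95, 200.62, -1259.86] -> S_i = -0.81*(-6.28)^i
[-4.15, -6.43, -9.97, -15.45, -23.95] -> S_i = -4.15*1.55^i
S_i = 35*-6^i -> [35, -210, 1260, -7560, 45360]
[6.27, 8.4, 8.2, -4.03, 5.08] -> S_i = Random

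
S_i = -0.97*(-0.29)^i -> [-0.97, 0.28, -0.08, 0.02, -0.01]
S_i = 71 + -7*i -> [71, 64, 57, 50, 43]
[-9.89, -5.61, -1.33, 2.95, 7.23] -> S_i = -9.89 + 4.28*i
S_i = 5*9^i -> [5, 45, 405, 3645, 32805]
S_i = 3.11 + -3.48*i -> [3.11, -0.37, -3.85, -7.33, -10.81]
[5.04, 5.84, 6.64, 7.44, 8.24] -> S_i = 5.04 + 0.80*i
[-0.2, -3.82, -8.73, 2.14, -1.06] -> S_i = Random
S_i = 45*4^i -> [45, 180, 720, 2880, 11520]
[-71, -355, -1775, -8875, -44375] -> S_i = -71*5^i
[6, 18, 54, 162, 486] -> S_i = 6*3^i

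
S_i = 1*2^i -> [1, 2, 4, 8, 16]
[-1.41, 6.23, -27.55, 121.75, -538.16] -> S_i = -1.41*(-4.42)^i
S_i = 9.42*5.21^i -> [9.42, 49.08, 255.7, 1332.18, 6940.68]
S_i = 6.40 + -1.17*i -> [6.4, 5.23, 4.06, 2.89, 1.72]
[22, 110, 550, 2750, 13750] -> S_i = 22*5^i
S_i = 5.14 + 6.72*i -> [5.14, 11.86, 18.58, 25.3, 32.02]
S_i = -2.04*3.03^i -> [-2.04, -6.18, -18.73, -56.75, -171.95]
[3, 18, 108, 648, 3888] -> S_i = 3*6^i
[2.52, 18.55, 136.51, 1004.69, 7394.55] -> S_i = 2.52*7.36^i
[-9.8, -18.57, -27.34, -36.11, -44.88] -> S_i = -9.80 + -8.77*i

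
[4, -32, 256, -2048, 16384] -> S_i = 4*-8^i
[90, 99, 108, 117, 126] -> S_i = 90 + 9*i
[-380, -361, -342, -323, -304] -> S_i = -380 + 19*i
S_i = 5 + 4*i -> [5, 9, 13, 17, 21]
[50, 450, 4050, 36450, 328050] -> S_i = 50*9^i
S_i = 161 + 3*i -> [161, 164, 167, 170, 173]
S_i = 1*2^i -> [1, 2, 4, 8, 16]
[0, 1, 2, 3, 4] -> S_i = 0 + 1*i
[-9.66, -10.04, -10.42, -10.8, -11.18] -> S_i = -9.66 + -0.38*i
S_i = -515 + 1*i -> [-515, -514, -513, -512, -511]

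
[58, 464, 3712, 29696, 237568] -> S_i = 58*8^i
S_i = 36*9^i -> [36, 324, 2916, 26244, 236196]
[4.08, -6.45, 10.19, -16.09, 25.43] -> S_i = 4.08*(-1.58)^i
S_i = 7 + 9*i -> [7, 16, 25, 34, 43]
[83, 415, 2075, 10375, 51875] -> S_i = 83*5^i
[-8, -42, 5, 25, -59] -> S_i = Random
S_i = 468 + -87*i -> [468, 381, 294, 207, 120]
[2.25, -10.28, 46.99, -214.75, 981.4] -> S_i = 2.25*(-4.57)^i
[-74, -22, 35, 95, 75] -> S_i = Random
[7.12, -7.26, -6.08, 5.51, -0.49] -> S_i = Random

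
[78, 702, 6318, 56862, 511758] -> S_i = 78*9^i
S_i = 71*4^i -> [71, 284, 1136, 4544, 18176]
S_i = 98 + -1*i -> [98, 97, 96, 95, 94]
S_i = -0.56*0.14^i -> [-0.56, -0.08, -0.01, -0.0, -0.0]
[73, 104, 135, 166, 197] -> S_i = 73 + 31*i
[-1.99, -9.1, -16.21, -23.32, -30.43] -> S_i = -1.99 + -7.11*i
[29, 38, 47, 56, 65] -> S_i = 29 + 9*i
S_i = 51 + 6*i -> [51, 57, 63, 69, 75]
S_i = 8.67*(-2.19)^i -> [8.67, -18.99, 41.58, -91.06, 199.43]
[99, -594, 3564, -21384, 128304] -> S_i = 99*-6^i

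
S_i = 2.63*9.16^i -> [2.63, 24.09, 220.67, 2021.35, 18515.59]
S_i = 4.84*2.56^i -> [4.84, 12.39, 31.72, 81.2, 207.88]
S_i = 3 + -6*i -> [3, -3, -9, -15, -21]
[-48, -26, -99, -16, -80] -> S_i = Random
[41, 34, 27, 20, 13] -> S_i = 41 + -7*i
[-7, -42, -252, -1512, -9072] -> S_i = -7*6^i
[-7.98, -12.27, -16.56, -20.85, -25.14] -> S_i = -7.98 + -4.29*i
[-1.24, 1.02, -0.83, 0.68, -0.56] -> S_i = -1.24*(-0.82)^i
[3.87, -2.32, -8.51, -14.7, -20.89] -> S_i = 3.87 + -6.19*i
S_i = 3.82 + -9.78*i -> [3.82, -5.96, -15.74, -25.52, -35.3]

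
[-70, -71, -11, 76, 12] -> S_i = Random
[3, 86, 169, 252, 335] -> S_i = 3 + 83*i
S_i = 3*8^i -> [3, 24, 192, 1536, 12288]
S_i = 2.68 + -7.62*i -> [2.68, -4.94, -12.56, -20.18, -27.8]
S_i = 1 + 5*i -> [1, 6, 11, 16, 21]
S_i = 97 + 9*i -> [97, 106, 115, 124, 133]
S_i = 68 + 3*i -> [68, 71, 74, 77, 80]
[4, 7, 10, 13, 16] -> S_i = 4 + 3*i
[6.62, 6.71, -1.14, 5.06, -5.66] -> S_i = Random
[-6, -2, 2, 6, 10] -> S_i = -6 + 4*i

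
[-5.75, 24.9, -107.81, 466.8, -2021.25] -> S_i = -5.75*(-4.33)^i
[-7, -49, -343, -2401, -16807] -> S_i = -7*7^i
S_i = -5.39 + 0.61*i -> [-5.39, -4.78, -4.17, -3.56, -2.95]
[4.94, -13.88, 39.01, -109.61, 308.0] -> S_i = 4.94*(-2.81)^i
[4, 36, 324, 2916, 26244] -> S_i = 4*9^i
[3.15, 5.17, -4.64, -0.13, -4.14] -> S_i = Random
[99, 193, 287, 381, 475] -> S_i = 99 + 94*i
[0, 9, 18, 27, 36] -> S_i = 0 + 9*i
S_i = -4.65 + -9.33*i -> [-4.65, -13.98, -23.31, -32.64, -41.97]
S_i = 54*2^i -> [54, 108, 216, 432, 864]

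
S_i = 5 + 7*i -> [5, 12, 19, 26, 33]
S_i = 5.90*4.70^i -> [5.9, 27.73, 130.33, 612.56, 2879.01]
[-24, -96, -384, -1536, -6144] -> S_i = -24*4^i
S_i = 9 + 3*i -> [9, 12, 15, 18, 21]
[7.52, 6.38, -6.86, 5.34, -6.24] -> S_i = Random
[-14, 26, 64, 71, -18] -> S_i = Random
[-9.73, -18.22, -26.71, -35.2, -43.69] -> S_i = -9.73 + -8.49*i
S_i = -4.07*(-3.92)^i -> [-4.07, 15.95, -62.54, 245.16, -961.03]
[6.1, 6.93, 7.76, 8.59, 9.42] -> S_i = 6.10 + 0.83*i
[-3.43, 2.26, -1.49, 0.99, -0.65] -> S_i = -3.43*(-0.66)^i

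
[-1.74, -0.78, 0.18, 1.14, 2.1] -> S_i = -1.74 + 0.96*i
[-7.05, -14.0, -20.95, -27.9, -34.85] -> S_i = -7.05 + -6.95*i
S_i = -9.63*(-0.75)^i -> [-9.63, 7.22, -5.42, 4.06, -3.05]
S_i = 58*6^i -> [58, 348, 2088, 12528, 75168]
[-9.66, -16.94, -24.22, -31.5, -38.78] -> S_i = -9.66 + -7.28*i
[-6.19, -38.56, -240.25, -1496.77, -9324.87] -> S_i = -6.19*6.23^i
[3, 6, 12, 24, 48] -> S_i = 3*2^i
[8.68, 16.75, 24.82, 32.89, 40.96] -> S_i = 8.68 + 8.07*i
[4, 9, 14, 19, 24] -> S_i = 4 + 5*i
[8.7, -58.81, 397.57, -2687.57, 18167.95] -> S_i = 8.70*(-6.76)^i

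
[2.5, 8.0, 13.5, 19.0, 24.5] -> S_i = 2.50 + 5.50*i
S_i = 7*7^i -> [7, 49, 343, 2401, 16807]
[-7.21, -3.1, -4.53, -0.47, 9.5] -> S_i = Random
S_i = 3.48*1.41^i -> [3.48, 4.91, 6.92, 9.76, 13.75]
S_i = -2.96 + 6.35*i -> [-2.96, 3.39, 9.74, 16.09, 22.44]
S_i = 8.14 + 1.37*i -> [8.14, 9.51, 10.88, 12.25, 13.62]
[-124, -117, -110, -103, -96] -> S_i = -124 + 7*i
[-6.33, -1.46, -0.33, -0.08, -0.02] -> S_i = -6.33*0.23^i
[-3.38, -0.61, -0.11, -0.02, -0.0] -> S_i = -3.38*0.18^i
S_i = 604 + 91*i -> [604, 695, 786, 877, 968]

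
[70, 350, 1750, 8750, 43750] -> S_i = 70*5^i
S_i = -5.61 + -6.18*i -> [-5.61, -11.79, -17.97, -24.15, -30.33]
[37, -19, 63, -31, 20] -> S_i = Random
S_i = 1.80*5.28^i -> [1.8, 9.5, 50.18, 264.96, 1398.97]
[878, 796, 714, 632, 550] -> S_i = 878 + -82*i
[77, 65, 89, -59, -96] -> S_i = Random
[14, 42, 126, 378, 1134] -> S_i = 14*3^i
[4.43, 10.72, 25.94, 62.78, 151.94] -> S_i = 4.43*2.42^i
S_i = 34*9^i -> [34, 306, 2754, 24786, 223074]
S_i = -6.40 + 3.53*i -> [-6.4, -2.87, 0.66, 4.19, 7.72]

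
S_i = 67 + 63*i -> [67, 130, 193, 256, 319]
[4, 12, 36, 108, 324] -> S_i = 4*3^i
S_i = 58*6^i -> [58, 348, 2088, 12528, 75168]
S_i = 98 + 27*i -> [98, 125, 152, 179, 206]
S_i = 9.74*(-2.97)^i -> [9.74, -28.93, 85.92, -255.17, 757.85]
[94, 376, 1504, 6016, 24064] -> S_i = 94*4^i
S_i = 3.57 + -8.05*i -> [3.57, -4.48, -12.53, -20.58, -28.63]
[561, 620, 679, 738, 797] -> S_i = 561 + 59*i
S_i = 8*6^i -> [8, 48, 288, 1728, 10368]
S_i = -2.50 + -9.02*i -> [-2.5, -11.52, -20.54, -29.56, -38.58]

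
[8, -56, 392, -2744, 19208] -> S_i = 8*-7^i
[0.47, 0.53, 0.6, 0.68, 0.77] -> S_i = 0.47*1.13^i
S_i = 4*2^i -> [4, 8, 16, 32, 64]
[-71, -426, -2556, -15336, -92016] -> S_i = -71*6^i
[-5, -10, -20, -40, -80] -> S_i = -5*2^i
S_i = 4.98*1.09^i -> [4.98, 5.43, 5.92, 6.45, 7.03]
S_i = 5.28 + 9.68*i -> [5.28, 14.96, 24.64, 34.32, 44.0]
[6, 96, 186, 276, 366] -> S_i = 6 + 90*i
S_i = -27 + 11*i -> [-27, -16, -5, 6, 17]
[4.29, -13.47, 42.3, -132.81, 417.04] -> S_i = 4.29*(-3.14)^i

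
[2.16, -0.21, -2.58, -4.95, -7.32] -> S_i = 2.16 + -2.37*i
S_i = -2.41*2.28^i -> [-2.41, -5.49, -12.53, -28.56, -65.13]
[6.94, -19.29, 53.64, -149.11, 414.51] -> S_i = 6.94*(-2.78)^i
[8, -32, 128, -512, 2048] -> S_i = 8*-4^i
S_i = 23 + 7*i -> [23, 30, 37, 44, 51]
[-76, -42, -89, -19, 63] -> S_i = Random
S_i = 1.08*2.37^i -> [1.08, 2.56, 6.07, 14.38, 34.07]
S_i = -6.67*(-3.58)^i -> [-6.67, 23.88, -85.49, 306.04, -1095.61]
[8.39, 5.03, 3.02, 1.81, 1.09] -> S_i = 8.39*0.60^i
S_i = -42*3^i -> [-42, -126, -378, -1134, -3402]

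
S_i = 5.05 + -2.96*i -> [5.05, 2.09, -0.87, -3.83, -6.79]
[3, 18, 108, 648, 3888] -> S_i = 3*6^i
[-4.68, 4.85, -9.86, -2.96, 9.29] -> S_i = Random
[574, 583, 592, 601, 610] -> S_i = 574 + 9*i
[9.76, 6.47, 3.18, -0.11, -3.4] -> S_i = 9.76 + -3.29*i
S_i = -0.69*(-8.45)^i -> [-0.69, 5.83, -49.27, 416.31, -3517.84]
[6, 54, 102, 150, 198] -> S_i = 6 + 48*i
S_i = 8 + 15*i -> [8, 23, 38, 53, 68]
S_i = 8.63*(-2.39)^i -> [8.63, -20.63, 49.3, -117.82, 281.58]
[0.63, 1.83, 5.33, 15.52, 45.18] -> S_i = 0.63*2.91^i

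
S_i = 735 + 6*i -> [735, 741, 747, 753, 759]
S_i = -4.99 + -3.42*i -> [-4.99, -8.41, -11.83, -15.25, -18.67]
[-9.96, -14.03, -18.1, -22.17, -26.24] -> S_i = -9.96 + -4.07*i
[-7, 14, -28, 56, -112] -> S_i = -7*-2^i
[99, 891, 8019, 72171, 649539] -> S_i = 99*9^i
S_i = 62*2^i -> [62, 124, 248, 496, 992]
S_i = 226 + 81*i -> [226, 307, 388, 469, 550]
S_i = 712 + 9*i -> [712, 721, 730, 739, 748]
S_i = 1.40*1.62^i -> [1.4, 2.27, 3.67, 5.95, 9.64]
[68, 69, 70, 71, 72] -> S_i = 68 + 1*i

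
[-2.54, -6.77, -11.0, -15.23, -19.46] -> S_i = -2.54 + -4.23*i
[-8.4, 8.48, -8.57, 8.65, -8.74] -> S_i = -8.40*(-1.01)^i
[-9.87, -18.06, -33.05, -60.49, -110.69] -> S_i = -9.87*1.83^i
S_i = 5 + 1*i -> [5, 6, 7, 8, 9]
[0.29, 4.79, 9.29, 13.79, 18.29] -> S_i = 0.29 + 4.50*i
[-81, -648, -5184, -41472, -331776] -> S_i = -81*8^i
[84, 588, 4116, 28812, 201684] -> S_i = 84*7^i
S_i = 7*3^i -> [7, 21, 63, 189, 567]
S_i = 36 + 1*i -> [36, 37, 38, 39, 40]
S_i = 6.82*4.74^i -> [6.82, 32.33, 153.23, 726.31, 3442.69]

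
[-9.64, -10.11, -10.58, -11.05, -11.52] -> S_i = -9.64 + -0.47*i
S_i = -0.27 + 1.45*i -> [-0.27, 1.18, 2.63, 4.08, 5.53]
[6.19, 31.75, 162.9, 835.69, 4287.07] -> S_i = 6.19*5.13^i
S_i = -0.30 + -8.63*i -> [-0.3, -8.93, -17.56, -26.19, -34.82]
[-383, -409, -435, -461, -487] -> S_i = -383 + -26*i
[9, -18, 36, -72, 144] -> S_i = 9*-2^i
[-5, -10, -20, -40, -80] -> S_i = -5*2^i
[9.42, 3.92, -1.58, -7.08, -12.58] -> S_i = 9.42 + -5.50*i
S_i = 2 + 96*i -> [2, 98, 194, 290, 386]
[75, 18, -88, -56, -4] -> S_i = Random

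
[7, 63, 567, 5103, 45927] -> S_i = 7*9^i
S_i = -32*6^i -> [-32, -192, -1152, -6912, -41472]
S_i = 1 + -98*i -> [1, -97, -195, -293, -391]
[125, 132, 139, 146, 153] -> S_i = 125 + 7*i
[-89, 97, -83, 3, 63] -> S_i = Random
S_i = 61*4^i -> [61, 244, 976, 3904, 15616]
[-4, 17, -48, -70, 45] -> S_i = Random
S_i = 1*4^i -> [1, 4, 16, 64, 256]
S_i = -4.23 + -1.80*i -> [-4.23, -6.03, -7.83, -9.63, -11.43]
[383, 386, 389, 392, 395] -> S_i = 383 + 3*i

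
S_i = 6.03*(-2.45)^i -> [6.03, -14.77, 36.2, -88.68, 217.26]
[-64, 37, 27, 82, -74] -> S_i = Random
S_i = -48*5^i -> [-48, -240, -1200, -6000, -30000]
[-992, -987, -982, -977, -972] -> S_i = -992 + 5*i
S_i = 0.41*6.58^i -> [0.41, 2.7, 17.75, 116.81, 768.58]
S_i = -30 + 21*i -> [-30, -9, 12, 33, 54]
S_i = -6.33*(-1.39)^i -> [-6.33, 8.8, -12.23, 17.0, -23.63]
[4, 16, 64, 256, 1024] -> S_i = 4*4^i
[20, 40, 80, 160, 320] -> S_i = 20*2^i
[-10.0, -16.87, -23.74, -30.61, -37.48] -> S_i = -10.00 + -6.87*i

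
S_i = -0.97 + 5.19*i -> [-0.97, 4.22, 9.41, 14.6, 19.79]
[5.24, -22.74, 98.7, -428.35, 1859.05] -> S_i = 5.24*(-4.34)^i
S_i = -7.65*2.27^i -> [-7.65, -17.37, -39.42, -89.48, -203.13]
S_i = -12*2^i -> [-12, -24, -48, -96, -192]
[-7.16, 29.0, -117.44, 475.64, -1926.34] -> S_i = -7.16*(-4.05)^i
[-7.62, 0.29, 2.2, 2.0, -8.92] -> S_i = Random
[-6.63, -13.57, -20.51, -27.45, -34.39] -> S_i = -6.63 + -6.94*i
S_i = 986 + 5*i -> [986, 991, 996, 1001, 1006]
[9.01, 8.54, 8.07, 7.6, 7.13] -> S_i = 9.01 + -0.47*i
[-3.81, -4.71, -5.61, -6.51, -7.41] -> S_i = -3.81 + -0.90*i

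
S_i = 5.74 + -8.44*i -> [5.74, -2.7, -11.14, -19.58, -28.02]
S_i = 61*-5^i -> [61, -305, 1525, -7625, 38125]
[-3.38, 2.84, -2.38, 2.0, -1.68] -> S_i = -3.38*(-0.84)^i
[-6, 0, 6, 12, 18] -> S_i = -6 + 6*i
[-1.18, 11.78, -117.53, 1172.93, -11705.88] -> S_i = -1.18*(-9.98)^i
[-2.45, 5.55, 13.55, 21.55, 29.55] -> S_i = -2.45 + 8.00*i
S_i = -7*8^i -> [-7, -56, -448, -3584, -28672]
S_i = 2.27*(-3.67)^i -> [2.27, -8.33, 30.57, -112.21, 411.8]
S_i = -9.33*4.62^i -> [-9.33, -43.1, -199.14, -920.04, -4250.59]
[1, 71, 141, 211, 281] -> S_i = 1 + 70*i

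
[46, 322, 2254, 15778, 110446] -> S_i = 46*7^i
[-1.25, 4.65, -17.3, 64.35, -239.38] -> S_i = -1.25*(-3.72)^i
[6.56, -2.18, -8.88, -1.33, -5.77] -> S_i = Random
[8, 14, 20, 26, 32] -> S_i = 8 + 6*i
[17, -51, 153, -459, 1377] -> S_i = 17*-3^i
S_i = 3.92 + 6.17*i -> [3.92, 10.09, 16.26, 22.43, 28.6]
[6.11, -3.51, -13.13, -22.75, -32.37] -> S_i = 6.11 + -9.62*i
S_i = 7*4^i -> [7, 28, 112, 448, 1792]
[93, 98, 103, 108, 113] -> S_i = 93 + 5*i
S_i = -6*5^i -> [-6, -30, -150, -750, -3750]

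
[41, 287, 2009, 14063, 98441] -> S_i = 41*7^i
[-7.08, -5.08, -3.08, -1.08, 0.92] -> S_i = -7.08 + 2.00*i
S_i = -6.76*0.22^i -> [-6.76, -1.49, -0.33, -0.07, -0.02]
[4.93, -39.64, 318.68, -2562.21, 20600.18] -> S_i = 4.93*(-8.04)^i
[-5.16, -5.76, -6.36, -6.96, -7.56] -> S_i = -5.16 + -0.60*i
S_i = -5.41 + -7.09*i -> [-5.41, -12.5, -19.59, -26.68, -33.77]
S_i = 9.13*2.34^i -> [9.13, 21.36, 49.99, 116.98, 273.74]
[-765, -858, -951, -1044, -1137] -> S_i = -765 + -93*i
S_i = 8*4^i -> [8, 32, 128, 512, 2048]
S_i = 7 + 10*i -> [7, 17, 27, 37, 47]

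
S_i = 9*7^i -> [9, 63, 441, 3087, 21609]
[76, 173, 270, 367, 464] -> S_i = 76 + 97*i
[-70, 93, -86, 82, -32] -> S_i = Random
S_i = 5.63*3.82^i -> [5.63, 21.51, 82.16, 313.83, 1198.84]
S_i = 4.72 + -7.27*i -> [4.72, -2.55, -9.82, -17.09, -24.36]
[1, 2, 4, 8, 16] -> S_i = 1*2^i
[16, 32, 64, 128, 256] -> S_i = 16*2^i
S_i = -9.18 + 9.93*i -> [-9.18, 0.75, 10.68, 20.61, 30.54]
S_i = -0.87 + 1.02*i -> [-0.87, 0.15, 1.17, 2.19, 3.21]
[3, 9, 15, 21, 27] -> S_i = 3 + 6*i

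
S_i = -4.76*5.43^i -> [-4.76, -25.85, -140.35, -762.09, -4138.15]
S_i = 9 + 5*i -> [9, 14, 19, 24, 29]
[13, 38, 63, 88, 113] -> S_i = 13 + 25*i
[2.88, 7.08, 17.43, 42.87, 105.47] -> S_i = 2.88*2.46^i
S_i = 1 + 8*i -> [1, 9, 17, 25, 33]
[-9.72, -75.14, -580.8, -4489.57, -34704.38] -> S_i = -9.72*7.73^i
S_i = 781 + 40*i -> [781, 821, 861, 901, 941]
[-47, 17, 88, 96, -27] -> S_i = Random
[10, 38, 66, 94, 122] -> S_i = 10 + 28*i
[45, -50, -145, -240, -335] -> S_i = 45 + -95*i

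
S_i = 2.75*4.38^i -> [2.75, 12.04, 52.76, 231.08, 1012.11]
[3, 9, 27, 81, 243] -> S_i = 3*3^i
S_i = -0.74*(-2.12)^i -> [-0.74, 1.57, -3.33, 7.05, -14.95]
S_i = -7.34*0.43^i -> [-7.34, -3.16, -1.36, -0.58, -0.25]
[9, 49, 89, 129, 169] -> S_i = 9 + 40*i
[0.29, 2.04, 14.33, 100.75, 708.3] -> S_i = 0.29*7.03^i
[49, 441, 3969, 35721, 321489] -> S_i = 49*9^i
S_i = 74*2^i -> [74, 148, 296, 592, 1184]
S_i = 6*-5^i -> [6, -30, 150, -750, 3750]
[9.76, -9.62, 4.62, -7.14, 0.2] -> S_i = Random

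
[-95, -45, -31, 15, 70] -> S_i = Random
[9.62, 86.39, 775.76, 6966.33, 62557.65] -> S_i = 9.62*8.98^i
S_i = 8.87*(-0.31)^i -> [8.87, -2.75, 0.85, -0.26, 0.08]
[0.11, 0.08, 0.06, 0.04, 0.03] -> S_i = 0.11*0.72^i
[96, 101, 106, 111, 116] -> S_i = 96 + 5*i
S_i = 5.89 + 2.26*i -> [5.89, 8.15, 10.41, 12.67, 14.93]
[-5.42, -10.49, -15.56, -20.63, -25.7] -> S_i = -5.42 + -5.07*i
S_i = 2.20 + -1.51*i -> [2.2, 0.69, -0.82, -2.33, -3.84]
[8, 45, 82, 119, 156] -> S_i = 8 + 37*i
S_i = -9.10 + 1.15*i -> [-9.1, -7.95, -6.8, -5.65, -4.5]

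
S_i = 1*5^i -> [1, 5, 25, 125, 625]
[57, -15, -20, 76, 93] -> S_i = Random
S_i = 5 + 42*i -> [5, 47, 89, 131, 173]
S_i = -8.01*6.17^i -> [-8.01, -49.42, -304.93, -1881.43, -11608.42]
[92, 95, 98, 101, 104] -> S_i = 92 + 3*i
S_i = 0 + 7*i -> [0, 7, 14, 21, 28]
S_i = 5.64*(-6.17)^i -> [5.64, -34.8, 214.71, -1324.75, 8173.72]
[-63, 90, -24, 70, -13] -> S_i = Random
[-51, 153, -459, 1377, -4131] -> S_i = -51*-3^i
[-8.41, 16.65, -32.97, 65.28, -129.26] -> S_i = -8.41*(-1.98)^i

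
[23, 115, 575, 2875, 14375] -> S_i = 23*5^i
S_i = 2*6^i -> [2, 12, 72, 432, 2592]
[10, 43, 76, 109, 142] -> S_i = 10 + 33*i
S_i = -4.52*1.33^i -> [-4.52, -6.01, -8.0, -10.63, -14.14]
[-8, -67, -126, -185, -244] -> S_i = -8 + -59*i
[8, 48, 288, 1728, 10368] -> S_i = 8*6^i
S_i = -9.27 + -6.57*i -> [-9.27, -15.84, -22.41, -28.98, -35.55]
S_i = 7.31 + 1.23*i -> [7.31, 8.54, 9.77, 11.0, 12.23]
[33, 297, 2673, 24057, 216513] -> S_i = 33*9^i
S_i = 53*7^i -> [53, 371, 2597, 18179, 127253]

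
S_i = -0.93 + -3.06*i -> [-0.93, -3.99, -7.05, -10.11, -13.17]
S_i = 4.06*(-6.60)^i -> [4.06, -26.8, 176.85, -1167.23, 7703.74]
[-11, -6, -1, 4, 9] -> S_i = -11 + 5*i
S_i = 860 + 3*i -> [860, 863, 866, 869, 872]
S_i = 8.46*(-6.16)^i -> [8.46, -52.11, 321.02, -1977.48, 12181.29]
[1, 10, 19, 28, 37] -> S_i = 1 + 9*i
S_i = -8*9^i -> [-8, -72, -648, -5832, -52488]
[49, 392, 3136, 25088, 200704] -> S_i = 49*8^i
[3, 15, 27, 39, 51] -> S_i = 3 + 12*i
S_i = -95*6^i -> [-95, -570, -3420, -20520, -123120]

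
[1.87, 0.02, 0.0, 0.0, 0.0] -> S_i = 1.87*0.01^i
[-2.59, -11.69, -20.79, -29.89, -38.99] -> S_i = -2.59 + -9.10*i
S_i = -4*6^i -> [-4, -24, -144, -864, -5184]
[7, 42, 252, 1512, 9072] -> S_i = 7*6^i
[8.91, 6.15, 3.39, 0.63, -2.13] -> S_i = 8.91 + -2.76*i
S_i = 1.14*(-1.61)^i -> [1.14, -1.84, 2.95, -4.76, 7.66]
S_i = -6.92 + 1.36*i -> [-6.92, -5.56, -4.2, -2.84, -1.48]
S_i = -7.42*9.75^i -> [-7.42, -72.34, -705.36, -6877.3, -67053.64]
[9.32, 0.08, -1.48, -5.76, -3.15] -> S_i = Random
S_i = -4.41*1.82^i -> [-4.41, -8.03, -14.61, -26.59, -48.39]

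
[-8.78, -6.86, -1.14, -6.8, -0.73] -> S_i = Random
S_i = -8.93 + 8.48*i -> [-8.93, -0.45, 8.03, 16.51, 24.99]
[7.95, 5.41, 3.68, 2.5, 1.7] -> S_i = 7.95*0.68^i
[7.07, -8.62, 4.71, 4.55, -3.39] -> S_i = Random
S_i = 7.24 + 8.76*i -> [7.24, 16.0, 24.76, 33.52, 42.28]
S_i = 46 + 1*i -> [46, 47, 48, 49, 50]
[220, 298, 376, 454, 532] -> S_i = 220 + 78*i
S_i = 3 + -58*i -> [3, -55, -113, -171, -229]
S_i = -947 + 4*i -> [-947, -943, -939, -935, -931]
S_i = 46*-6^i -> [46, -276, 1656, -9936, 59616]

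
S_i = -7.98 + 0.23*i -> [-7.98, -7.75, -7.52, -7.29, -7.06]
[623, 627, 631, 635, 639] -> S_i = 623 + 4*i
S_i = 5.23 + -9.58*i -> [5.23, -4.35, -13.93, -23.51, -33.09]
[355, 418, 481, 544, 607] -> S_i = 355 + 63*i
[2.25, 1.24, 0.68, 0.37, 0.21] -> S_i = 2.25*0.55^i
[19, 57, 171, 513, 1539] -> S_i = 19*3^i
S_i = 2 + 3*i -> [2, 5, 8, 11, 14]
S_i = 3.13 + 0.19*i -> [3.13, 3.32, 3.51, 3.7, 3.89]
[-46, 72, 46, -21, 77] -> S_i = Random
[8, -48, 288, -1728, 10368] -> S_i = 8*-6^i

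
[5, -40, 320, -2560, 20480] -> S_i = 5*-8^i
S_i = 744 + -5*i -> [744, 739, 734, 729, 724]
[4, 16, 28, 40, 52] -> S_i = 4 + 12*i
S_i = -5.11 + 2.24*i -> [-5.11, -2.87, -0.63, 1.61, 3.85]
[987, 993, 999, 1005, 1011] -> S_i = 987 + 6*i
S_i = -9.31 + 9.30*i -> [-9.31, -0.01, 9.29, 18.59, 27.89]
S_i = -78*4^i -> [-78, -312, -1248, -4992, -19968]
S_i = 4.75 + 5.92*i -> [4.75, 10.67, 16.59, 22.51, 28.43]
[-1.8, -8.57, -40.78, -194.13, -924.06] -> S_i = -1.80*4.76^i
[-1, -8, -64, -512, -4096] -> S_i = -1*8^i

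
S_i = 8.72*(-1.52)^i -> [8.72, -13.25, 20.15, -30.62, 46.55]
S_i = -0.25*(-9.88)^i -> [-0.25, 2.47, -24.4, 241.11, -2382.14]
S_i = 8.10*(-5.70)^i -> [8.1, -46.17, 263.17, -1500.06, 8550.36]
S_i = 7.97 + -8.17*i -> [7.97, -0.2, -8.37, -16.54, -24.71]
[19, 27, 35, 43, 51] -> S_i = 19 + 8*i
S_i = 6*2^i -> [6, 12, 24, 48, 96]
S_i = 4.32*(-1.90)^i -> [4.32, -8.21, 15.6, -29.63, 56.3]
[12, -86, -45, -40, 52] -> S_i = Random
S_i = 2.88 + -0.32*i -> [2.88, 2.56, 2.24, 1.92, 1.6]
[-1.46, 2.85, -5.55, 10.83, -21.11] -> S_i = -1.46*(-1.95)^i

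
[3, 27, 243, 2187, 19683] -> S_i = 3*9^i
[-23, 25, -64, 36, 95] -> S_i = Random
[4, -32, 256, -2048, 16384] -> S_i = 4*-8^i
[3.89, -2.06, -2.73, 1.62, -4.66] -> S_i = Random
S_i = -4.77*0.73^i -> [-4.77, -3.48, -2.54, -1.86, -1.35]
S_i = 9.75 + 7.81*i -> [9.75, 17.56, 25.37, 33.18, 40.99]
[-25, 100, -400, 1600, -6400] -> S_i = -25*-4^i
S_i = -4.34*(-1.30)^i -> [-4.34, 5.64, -7.33, 9.53, -12.4]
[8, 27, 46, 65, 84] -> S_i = 8 + 19*i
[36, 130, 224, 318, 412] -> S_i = 36 + 94*i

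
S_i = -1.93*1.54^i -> [-1.93, -2.97, -4.58, -7.05, -10.86]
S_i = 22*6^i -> [22, 132, 792, 4752, 28512]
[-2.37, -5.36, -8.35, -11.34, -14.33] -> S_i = -2.37 + -2.99*i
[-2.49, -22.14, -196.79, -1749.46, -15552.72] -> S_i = -2.49*8.89^i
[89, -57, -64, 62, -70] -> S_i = Random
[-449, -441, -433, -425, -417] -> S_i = -449 + 8*i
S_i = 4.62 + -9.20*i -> [4.62, -4.58, -13.78, -22.98, -32.18]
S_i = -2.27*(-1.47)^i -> [-2.27, 3.34, -4.91, 7.21, -10.6]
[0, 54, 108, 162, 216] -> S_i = 0 + 54*i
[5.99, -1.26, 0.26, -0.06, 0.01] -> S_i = 5.99*(-0.21)^i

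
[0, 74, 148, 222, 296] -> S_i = 0 + 74*i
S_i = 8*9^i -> [8, 72, 648, 5832, 52488]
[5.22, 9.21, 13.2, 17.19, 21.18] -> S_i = 5.22 + 3.99*i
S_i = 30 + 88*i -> [30, 118, 206, 294, 382]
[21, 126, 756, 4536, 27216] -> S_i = 21*6^i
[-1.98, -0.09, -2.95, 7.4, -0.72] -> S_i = Random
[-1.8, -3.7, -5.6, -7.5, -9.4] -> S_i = -1.80 + -1.90*i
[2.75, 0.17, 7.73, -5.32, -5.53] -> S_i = Random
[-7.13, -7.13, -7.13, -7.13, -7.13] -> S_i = -7.13 + -0.00*i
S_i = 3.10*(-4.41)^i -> [3.1, -13.67, 60.29, -265.87, 1172.51]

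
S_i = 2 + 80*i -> [2, 82, 162, 242, 322]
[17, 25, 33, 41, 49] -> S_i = 17 + 8*i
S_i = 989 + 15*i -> [989, 1004, 1019, 1034, 1049]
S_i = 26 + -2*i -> [26, 24, 22, 20, 18]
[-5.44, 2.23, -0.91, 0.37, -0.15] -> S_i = -5.44*(-0.41)^i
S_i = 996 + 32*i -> [996, 1028, 1060, 1092, 1124]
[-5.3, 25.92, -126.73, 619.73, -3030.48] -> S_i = -5.30*(-4.89)^i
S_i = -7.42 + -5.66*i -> [-7.42, -13.08, -18.74, -24.4, -30.06]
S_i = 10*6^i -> [10, 60, 360, 2160, 12960]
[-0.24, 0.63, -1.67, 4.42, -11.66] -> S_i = -0.24*(-2.64)^i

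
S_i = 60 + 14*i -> [60, 74, 88, 102, 116]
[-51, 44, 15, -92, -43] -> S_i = Random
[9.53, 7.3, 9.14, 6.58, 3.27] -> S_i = Random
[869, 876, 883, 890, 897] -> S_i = 869 + 7*i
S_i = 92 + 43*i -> [92, 135, 178, 221, 264]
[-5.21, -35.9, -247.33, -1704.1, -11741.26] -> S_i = -5.21*6.89^i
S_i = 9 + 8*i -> [9, 17, 25, 33, 41]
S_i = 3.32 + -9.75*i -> [3.32, -6.43, -16.18, -25.93, -35.68]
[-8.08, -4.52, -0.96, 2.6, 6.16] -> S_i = -8.08 + 3.56*i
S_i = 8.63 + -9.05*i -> [8.63, -0.42, -9.47, -18.52, -27.57]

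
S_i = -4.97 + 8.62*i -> [-4.97, 3.65, 12.27, 20.89, 29.51]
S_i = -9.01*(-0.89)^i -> [-9.01, 8.02, -7.14, 6.35, -5.65]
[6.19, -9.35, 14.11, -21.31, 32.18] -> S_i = 6.19*(-1.51)^i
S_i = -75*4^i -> [-75, -300, -1200, -4800, -19200]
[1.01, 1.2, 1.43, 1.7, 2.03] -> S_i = 1.01*1.19^i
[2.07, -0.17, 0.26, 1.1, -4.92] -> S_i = Random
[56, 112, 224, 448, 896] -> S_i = 56*2^i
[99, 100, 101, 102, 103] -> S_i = 99 + 1*i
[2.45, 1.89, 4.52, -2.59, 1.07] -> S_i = Random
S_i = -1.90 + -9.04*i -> [-1.9, -10.94, -19.98, -29.02, -38.06]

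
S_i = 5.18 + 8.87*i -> [5.18, 14.05, 22.92, 31.79, 40.66]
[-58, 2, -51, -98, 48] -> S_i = Random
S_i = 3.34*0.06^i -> [3.34, 0.2, 0.01, 0.0, 0.0]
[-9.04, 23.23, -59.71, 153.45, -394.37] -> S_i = -9.04*(-2.57)^i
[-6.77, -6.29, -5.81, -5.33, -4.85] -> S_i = -6.77 + 0.48*i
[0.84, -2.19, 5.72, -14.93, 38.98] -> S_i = 0.84*(-2.61)^i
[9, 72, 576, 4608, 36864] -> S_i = 9*8^i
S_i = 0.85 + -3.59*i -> [0.85, -2.74, -6.33, -9.92, -13.51]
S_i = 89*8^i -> [89, 712, 5696, 45568, 364544]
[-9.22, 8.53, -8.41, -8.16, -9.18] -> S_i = Random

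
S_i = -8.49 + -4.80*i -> [-8.49, -13.29, -18.09, -22.89, -27.69]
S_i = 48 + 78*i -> [48, 126, 204, 282, 360]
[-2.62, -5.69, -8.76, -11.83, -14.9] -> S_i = -2.62 + -3.07*i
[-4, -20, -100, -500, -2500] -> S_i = -4*5^i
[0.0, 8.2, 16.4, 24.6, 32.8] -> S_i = -0.00 + 8.20*i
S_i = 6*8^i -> [6, 48, 384, 3072, 24576]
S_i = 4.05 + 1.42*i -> [4.05, 5.47, 6.89, 8.31, 9.73]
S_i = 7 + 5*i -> [7, 12, 17, 22, 27]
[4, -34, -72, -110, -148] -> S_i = 4 + -38*i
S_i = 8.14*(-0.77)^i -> [8.14, -6.27, 4.83, -3.72, 2.86]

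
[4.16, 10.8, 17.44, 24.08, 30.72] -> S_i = 4.16 + 6.64*i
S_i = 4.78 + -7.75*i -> [4.78, -2.97, -10.72, -18.47, -26.22]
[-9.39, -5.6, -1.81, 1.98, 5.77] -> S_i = -9.39 + 3.79*i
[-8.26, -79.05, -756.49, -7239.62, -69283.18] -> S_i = -8.26*9.57^i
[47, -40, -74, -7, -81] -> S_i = Random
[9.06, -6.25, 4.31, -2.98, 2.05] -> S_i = 9.06*(-0.69)^i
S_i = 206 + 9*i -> [206, 215, 224, 233, 242]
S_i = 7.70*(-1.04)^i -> [7.7, -8.01, 8.33, -8.66, 9.01]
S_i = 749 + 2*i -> [749, 751, 753, 755, 757]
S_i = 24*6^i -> [24, 144, 864, 5184, 31104]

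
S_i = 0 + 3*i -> [0, 3, 6, 9, 12]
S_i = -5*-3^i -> [-5, 15, -45, 135, -405]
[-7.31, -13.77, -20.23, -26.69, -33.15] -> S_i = -7.31 + -6.46*i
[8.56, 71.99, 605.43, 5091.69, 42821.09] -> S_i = 8.56*8.41^i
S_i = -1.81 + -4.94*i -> [-1.81, -6.75, -11.69, -16.63, -21.57]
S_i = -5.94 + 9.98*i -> [-5.94, 4.04, 14.02, 24.0, 33.98]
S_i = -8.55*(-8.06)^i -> [-8.55, 68.91, -555.44, 4476.84, -36083.3]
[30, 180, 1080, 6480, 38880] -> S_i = 30*6^i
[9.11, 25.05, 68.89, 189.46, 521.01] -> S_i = 9.11*2.75^i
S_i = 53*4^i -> [53, 212, 848, 3392, 13568]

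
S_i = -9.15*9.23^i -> [-9.15, -84.45, -779.52, -7194.92, -66409.15]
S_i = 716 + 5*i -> [716, 721, 726, 731, 736]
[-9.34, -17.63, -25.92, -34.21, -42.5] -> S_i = -9.34 + -8.29*i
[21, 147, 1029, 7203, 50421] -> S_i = 21*7^i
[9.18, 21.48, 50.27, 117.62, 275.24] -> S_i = 9.18*2.34^i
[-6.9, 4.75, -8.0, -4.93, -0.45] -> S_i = Random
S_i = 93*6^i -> [93, 558, 3348, 20088, 120528]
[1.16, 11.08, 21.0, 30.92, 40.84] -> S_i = 1.16 + 9.92*i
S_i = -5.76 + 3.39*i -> [-5.76, -2.37, 1.02, 4.41, 7.8]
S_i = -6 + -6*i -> [-6, -12, -18, -24, -30]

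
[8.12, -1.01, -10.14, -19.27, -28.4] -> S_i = 8.12 + -9.13*i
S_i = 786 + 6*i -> [786, 792, 798, 804, 810]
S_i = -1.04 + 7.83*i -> [-1.04, 6.79, 14.62, 22.45, 30.28]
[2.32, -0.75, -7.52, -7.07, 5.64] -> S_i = Random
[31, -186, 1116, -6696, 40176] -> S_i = 31*-6^i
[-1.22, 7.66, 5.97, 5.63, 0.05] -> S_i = Random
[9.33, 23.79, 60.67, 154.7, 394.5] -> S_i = 9.33*2.55^i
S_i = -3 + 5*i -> [-3, 2, 7, 12, 17]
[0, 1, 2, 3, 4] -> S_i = 0 + 1*i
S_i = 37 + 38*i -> [37, 75, 113, 151, 189]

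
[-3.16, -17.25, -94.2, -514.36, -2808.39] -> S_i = -3.16*5.46^i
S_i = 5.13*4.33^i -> [5.13, 22.21, 96.18, 416.47, 1803.3]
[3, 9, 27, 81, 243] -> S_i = 3*3^i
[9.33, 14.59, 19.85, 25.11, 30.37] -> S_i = 9.33 + 5.26*i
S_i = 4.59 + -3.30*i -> [4.59, 1.29, -2.01, -5.31, -8.61]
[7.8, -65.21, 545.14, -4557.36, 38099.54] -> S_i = 7.80*(-8.36)^i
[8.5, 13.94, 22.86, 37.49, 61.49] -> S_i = 8.50*1.64^i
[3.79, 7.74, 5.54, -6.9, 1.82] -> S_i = Random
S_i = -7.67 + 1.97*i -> [-7.67, -5.7, -3.73, -1.76, 0.21]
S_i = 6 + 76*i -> [6, 82, 158, 234, 310]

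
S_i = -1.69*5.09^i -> [-1.69, -8.6, -43.78, -222.86, -1134.38]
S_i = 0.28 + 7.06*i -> [0.28, 7.34, 14.4, 21.46, 28.52]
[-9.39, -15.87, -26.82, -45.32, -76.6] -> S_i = -9.39*1.69^i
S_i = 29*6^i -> [29, 174, 1044, 6264, 37584]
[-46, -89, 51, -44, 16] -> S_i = Random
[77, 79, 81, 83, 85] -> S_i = 77 + 2*i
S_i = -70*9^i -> [-70, -630, -5670, -51030, -459270]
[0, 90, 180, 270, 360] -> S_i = 0 + 90*i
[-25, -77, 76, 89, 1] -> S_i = Random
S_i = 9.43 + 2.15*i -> [9.43, 11.58, 13.73, 15.88, 18.03]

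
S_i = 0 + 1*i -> [0, 1, 2, 3, 4]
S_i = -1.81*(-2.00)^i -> [-1.81, 3.62, -7.24, 14.48, -28.96]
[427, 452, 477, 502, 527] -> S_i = 427 + 25*i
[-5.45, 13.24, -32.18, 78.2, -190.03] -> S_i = -5.45*(-2.43)^i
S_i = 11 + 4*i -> [11, 15, 19, 23, 27]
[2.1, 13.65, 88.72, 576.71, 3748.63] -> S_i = 2.10*6.50^i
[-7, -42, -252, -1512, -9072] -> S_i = -7*6^i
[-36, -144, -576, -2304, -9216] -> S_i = -36*4^i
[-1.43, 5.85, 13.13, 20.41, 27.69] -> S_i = -1.43 + 7.28*i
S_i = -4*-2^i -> [-4, 8, -16, 32, -64]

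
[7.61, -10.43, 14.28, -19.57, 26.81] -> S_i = 7.61*(-1.37)^i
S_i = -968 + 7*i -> [-968, -961, -954, -947, -940]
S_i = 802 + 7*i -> [802, 809, 816, 823, 830]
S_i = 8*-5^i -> [8, -40, 200, -1000, 5000]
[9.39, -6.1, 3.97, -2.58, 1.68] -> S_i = 9.39*(-0.65)^i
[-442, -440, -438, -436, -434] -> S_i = -442 + 2*i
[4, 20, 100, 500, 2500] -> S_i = 4*5^i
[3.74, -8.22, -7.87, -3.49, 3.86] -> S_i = Random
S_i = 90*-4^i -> [90, -360, 1440, -5760, 23040]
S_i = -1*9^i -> [-1, -9, -81, -729, -6561]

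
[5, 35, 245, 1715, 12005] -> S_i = 5*7^i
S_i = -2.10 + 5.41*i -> [-2.1, 3.31, 8.72, 14.13, 19.54]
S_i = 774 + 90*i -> [774, 864, 954, 1044, 1134]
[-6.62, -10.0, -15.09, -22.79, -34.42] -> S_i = -6.62*1.51^i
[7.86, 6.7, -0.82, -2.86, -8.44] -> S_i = Random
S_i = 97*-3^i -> [97, -291, 873, -2619, 7857]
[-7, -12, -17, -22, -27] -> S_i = -7 + -5*i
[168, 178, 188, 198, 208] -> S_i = 168 + 10*i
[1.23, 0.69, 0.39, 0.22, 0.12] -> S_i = 1.23*0.56^i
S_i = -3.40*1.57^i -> [-3.4, -5.34, -8.38, -13.16, -20.66]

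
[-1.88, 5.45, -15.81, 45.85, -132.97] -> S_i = -1.88*(-2.90)^i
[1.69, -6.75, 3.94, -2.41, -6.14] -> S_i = Random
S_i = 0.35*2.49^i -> [0.35, 0.87, 2.17, 5.4, 13.45]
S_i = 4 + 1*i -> [4, 5, 6, 7, 8]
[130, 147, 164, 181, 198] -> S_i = 130 + 17*i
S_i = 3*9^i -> [3, 27, 243, 2187, 19683]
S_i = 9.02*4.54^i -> [9.02, 40.95, 185.92, 844.06, 3832.04]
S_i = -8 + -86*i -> [-8, -94, -180, -266, -352]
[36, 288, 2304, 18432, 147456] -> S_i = 36*8^i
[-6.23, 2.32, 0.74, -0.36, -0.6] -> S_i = Random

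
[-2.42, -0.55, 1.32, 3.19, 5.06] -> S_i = -2.42 + 1.87*i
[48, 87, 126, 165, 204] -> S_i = 48 + 39*i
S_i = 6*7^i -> [6, 42, 294, 2058, 14406]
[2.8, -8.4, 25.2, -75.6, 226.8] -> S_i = 2.80*(-3.00)^i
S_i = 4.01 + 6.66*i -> [4.01, 10.67, 17.33, 23.99, 30.65]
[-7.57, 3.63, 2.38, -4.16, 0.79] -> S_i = Random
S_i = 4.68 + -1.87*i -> [4.68, 2.81, 0.94, -0.93, -2.8]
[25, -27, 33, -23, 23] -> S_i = Random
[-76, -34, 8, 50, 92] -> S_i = -76 + 42*i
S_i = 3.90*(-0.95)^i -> [3.9, -3.7, 3.52, -3.34, 3.18]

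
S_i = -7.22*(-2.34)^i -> [-7.22, 16.89, -39.53, 92.51, -216.47]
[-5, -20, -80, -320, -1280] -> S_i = -5*4^i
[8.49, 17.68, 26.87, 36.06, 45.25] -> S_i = 8.49 + 9.19*i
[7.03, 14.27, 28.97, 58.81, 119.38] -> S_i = 7.03*2.03^i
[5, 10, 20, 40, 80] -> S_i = 5*2^i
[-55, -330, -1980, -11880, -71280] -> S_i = -55*6^i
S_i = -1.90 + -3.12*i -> [-1.9, -5.02, -8.14, -11.26, -14.38]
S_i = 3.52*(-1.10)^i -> [3.52, -3.87, 4.26, -4.69, 5.15]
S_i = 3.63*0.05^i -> [3.63, 0.18, 0.01, 0.0, 0.0]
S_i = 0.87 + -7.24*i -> [0.87, -6.37, -13.61, -20.85, -28.09]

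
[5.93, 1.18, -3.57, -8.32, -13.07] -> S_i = 5.93 + -4.75*i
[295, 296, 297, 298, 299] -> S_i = 295 + 1*i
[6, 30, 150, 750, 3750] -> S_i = 6*5^i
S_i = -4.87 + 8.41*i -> [-4.87, 3.54, 11.95, 20.36, 28.77]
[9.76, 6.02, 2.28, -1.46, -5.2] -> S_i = 9.76 + -3.74*i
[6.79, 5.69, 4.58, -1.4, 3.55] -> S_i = Random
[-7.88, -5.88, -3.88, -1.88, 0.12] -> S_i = -7.88 + 2.00*i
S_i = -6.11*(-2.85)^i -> [-6.11, 17.41, -49.63, 141.44, -403.11]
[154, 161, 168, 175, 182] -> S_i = 154 + 7*i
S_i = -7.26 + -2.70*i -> [-7.26, -9.96, -12.66, -15.36, -18.06]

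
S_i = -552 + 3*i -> [-552, -549, -546, -543, -540]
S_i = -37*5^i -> [-37, -185, -925, -4625, -23125]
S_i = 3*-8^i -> [3, -24, 192, -1536, 12288]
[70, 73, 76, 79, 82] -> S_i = 70 + 3*i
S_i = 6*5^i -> [6, 30, 150, 750, 3750]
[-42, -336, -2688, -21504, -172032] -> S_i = -42*8^i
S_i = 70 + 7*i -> [70, 77, 84, 91, 98]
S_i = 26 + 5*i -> [26, 31, 36, 41, 46]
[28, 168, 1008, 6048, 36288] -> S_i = 28*6^i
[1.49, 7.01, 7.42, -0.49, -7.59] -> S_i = Random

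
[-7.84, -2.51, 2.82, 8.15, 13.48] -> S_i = -7.84 + 5.33*i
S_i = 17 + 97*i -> [17, 114, 211, 308, 405]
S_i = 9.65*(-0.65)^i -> [9.65, -6.27, 4.08, -2.65, 1.72]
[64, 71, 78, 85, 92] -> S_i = 64 + 7*i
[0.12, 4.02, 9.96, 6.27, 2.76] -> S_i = Random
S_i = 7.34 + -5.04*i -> [7.34, 2.3, -2.74, -7.78, -12.82]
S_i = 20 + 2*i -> [20, 22, 24, 26, 28]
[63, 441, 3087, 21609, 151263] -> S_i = 63*7^i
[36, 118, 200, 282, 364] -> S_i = 36 + 82*i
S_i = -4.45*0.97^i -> [-4.45, -4.32, -4.19, -4.06, -3.94]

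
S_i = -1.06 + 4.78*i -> [-1.06, 3.72, 8.5, 13.28, 18.06]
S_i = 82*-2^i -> [82, -164, 328, -656, 1312]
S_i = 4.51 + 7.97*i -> [4.51, 12.48, 20.45, 28.42, 36.39]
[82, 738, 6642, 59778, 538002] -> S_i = 82*9^i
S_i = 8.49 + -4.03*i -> [8.49, 4.46, 0.43, -3.6, -7.63]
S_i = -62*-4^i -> [-62, 248, -992, 3968, -15872]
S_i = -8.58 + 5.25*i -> [-8.58, -3.33, 1.92, 7.17, 12.42]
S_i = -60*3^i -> [-60, -180, -540, -1620, -4860]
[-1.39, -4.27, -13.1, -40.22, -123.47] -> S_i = -1.39*3.07^i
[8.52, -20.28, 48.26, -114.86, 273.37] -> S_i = 8.52*(-2.38)^i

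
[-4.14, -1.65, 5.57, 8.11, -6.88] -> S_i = Random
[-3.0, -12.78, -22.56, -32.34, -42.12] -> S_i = -3.00 + -9.78*i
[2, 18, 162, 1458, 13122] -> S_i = 2*9^i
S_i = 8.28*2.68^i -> [8.28, 22.19, 59.47, 159.38, 427.14]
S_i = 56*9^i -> [56, 504, 4536, 40824, 367416]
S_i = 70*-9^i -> [70, -630, 5670, -51030, 459270]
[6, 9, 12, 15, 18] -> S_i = 6 + 3*i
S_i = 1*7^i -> [1, 7, 49, 343, 2401]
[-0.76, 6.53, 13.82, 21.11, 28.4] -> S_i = -0.76 + 7.29*i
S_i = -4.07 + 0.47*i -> [-4.07, -3.6, -3.13, -2.66, -2.19]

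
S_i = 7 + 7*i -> [7, 14, 21, 28, 35]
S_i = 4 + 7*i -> [4, 11, 18, 25, 32]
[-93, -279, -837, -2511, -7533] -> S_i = -93*3^i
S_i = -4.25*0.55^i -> [-4.25, -2.34, -1.29, -0.71, -0.39]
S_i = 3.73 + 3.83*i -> [3.73, 7.56, 11.39, 15.22, 19.05]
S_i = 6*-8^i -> [6, -48, 384, -3072, 24576]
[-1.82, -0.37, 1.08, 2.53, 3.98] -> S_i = -1.82 + 1.45*i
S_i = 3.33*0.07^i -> [3.33, 0.23, 0.02, 0.0, 0.0]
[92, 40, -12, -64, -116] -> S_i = 92 + -52*i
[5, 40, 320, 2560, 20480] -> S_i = 5*8^i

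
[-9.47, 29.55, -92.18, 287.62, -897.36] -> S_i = -9.47*(-3.12)^i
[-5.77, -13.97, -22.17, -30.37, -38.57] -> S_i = -5.77 + -8.20*i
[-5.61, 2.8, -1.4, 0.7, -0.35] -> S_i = -5.61*(-0.50)^i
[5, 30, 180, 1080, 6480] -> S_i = 5*6^i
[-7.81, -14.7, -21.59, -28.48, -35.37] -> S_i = -7.81 + -6.89*i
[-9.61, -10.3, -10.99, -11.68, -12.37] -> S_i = -9.61 + -0.69*i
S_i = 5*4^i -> [5, 20, 80, 320, 1280]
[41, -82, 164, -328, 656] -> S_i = 41*-2^i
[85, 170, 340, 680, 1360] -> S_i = 85*2^i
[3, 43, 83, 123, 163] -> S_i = 3 + 40*i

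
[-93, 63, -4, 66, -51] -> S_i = Random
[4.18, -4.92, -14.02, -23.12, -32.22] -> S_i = 4.18 + -9.10*i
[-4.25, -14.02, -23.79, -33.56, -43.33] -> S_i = -4.25 + -9.77*i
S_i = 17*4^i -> [17, 68, 272, 1088, 4352]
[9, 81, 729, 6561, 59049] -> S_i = 9*9^i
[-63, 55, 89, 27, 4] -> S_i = Random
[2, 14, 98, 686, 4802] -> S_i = 2*7^i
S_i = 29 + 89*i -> [29, 118, 207, 296, 385]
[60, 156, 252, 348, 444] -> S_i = 60 + 96*i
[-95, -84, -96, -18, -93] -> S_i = Random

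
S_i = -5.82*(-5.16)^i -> [-5.82, 30.03, -154.96, 799.6, -4125.93]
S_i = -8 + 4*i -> [-8, -4, 0, 4, 8]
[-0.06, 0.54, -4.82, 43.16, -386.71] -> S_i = -0.06*(-8.96)^i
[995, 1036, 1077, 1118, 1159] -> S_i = 995 + 41*i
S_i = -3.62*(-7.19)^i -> [-3.62, 26.03, -187.14, 1345.54, -9674.4]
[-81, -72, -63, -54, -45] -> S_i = -81 + 9*i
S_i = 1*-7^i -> [1, -7, 49, -343, 2401]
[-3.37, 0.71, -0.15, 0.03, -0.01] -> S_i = -3.37*(-0.21)^i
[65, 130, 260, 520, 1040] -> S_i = 65*2^i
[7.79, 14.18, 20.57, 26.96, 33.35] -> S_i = 7.79 + 6.39*i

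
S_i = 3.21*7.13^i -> [3.21, 22.89, 163.19, 1163.52, 8295.89]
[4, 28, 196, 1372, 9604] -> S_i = 4*7^i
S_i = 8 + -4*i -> [8, 4, 0, -4, -8]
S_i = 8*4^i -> [8, 32, 128, 512, 2048]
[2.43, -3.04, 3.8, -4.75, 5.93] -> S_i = 2.43*(-1.25)^i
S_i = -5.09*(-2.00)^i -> [-5.09, 10.18, -20.36, 40.72, -81.44]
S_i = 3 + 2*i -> [3, 5, 7, 9, 11]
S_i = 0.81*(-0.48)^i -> [0.81, -0.39, 0.19, -0.09, 0.04]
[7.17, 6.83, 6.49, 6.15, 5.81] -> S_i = 7.17 + -0.34*i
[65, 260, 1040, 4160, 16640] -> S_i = 65*4^i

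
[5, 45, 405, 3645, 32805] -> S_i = 5*9^i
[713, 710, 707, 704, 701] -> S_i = 713 + -3*i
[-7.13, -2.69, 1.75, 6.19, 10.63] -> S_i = -7.13 + 4.44*i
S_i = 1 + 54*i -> [1, 55, 109, 163, 217]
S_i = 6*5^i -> [6, 30, 150, 750, 3750]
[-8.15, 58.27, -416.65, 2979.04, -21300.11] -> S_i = -8.15*(-7.15)^i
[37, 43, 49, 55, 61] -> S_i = 37 + 6*i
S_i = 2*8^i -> [2, 16, 128, 1024, 8192]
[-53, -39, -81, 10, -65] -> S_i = Random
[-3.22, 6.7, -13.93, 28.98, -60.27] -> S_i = -3.22*(-2.08)^i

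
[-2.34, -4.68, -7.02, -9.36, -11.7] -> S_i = -2.34 + -2.34*i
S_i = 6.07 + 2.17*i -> [6.07, 8.24, 10.41, 12.58, 14.75]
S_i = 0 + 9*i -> [0, 9, 18, 27, 36]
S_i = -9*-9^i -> [-9, 81, -729, 6561, -59049]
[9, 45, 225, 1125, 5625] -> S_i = 9*5^i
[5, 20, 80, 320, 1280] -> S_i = 5*4^i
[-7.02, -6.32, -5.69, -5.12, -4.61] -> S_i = -7.02*0.90^i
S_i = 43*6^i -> [43, 258, 1548, 9288, 55728]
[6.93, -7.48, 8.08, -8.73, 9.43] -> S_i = 6.93*(-1.08)^i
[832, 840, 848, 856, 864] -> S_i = 832 + 8*i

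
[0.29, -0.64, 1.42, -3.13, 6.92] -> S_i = 0.29*(-2.21)^i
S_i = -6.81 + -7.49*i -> [-6.81, -14.3, -21.79, -29.28, -36.77]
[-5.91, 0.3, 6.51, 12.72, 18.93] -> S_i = -5.91 + 6.21*i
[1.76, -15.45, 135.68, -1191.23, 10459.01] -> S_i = 1.76*(-8.78)^i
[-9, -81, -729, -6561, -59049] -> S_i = -9*9^i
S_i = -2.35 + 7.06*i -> [-2.35, 4.71, 11.77, 18.83, 25.89]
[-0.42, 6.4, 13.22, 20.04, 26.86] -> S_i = -0.42 + 6.82*i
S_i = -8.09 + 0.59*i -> [-8.09, -7.5, -6.91, -6.32, -5.73]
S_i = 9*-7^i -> [9, -63, 441, -3087, 21609]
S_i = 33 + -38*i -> [33, -5, -43, -81, -119]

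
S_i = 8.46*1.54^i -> [8.46, 13.03, 20.06, 30.9, 47.58]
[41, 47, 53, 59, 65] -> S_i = 41 + 6*i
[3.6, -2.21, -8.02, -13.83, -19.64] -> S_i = 3.60 + -5.81*i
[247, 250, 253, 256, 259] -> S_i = 247 + 3*i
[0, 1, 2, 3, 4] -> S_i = 0 + 1*i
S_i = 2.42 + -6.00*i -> [2.42, -3.58, -9.58, -15.58, -21.58]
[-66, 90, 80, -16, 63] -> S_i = Random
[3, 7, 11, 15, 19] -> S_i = 3 + 4*i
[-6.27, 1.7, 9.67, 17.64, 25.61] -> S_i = -6.27 + 7.97*i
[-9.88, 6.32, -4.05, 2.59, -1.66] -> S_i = -9.88*(-0.64)^i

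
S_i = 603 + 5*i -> [603, 608, 613, 618, 623]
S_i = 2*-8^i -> [2, -16, 128, -1024, 8192]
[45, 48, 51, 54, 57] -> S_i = 45 + 3*i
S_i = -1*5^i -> [-1, -5, -25, -125, -625]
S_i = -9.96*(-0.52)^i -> [-9.96, 5.18, -2.69, 1.4, -0.73]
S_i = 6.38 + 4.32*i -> [6.38, 10.7, 15.02, 19.34, 23.66]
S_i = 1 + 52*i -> [1, 53, 105, 157, 209]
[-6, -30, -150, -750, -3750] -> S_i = -6*5^i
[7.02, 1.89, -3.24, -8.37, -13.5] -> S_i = 7.02 + -5.13*i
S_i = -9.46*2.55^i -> [-9.46, -24.12, -61.51, -156.86, -399.99]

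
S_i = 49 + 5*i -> [49, 54, 59, 64, 69]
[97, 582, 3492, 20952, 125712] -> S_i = 97*6^i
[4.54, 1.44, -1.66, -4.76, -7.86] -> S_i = 4.54 + -3.10*i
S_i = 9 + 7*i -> [9, 16, 23, 30, 37]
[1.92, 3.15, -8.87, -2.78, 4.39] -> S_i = Random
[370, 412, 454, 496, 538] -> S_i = 370 + 42*i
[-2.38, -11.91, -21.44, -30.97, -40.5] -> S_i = -2.38 + -9.53*i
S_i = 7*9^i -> [7, 63, 567, 5103, 45927]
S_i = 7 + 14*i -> [7, 21, 35, 49, 63]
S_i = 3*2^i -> [3, 6, 12, 24, 48]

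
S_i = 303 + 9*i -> [303, 312, 321, 330, 339]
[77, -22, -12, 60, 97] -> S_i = Random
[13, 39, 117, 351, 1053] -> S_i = 13*3^i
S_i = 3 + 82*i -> [3, 85, 167, 249, 331]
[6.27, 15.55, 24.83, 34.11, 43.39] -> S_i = 6.27 + 9.28*i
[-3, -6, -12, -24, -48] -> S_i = -3*2^i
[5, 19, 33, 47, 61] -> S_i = 5 + 14*i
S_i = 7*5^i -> [7, 35, 175, 875, 4375]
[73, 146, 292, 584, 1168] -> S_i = 73*2^i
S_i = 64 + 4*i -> [64, 68, 72, 76, 80]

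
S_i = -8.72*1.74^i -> [-8.72, -15.17, -26.4, -45.94, -79.93]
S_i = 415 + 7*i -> [415, 422, 429, 436, 443]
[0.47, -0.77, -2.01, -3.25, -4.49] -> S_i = 0.47 + -1.24*i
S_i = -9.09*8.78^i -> [-9.09, -79.81, -700.73, -6152.44, -54018.43]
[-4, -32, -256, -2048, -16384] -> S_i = -4*8^i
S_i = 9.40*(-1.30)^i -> [9.4, -12.22, 15.89, -20.65, 26.85]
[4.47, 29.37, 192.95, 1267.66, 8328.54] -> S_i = 4.47*6.57^i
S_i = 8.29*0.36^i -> [8.29, 2.98, 1.07, 0.39, 0.14]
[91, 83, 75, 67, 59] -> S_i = 91 + -8*i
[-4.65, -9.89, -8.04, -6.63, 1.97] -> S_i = Random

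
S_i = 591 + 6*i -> [591, 597, 603, 609, 615]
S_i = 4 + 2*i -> [4, 6, 8, 10, 12]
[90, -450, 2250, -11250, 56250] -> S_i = 90*-5^i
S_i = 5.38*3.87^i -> [5.38, 20.82, 80.58, 311.83, 1206.77]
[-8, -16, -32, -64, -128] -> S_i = -8*2^i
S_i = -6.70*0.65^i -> [-6.7, -4.36, -2.83, -1.84, -1.2]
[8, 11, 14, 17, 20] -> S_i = 8 + 3*i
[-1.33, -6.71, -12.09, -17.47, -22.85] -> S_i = -1.33 + -5.38*i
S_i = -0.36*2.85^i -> [-0.36, -1.03, -2.92, -8.33, -23.75]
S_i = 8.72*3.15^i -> [8.72, 27.47, 86.52, 272.55, 858.54]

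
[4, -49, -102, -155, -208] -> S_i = 4 + -53*i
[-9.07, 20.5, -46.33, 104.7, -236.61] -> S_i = -9.07*(-2.26)^i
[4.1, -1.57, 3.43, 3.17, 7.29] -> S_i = Random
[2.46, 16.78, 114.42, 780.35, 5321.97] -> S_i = 2.46*6.82^i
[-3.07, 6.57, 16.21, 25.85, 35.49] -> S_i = -3.07 + 9.64*i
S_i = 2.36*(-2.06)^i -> [2.36, -4.86, 10.01, -20.63, 42.5]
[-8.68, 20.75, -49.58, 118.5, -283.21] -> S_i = -8.68*(-2.39)^i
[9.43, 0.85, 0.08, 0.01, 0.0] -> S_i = 9.43*0.09^i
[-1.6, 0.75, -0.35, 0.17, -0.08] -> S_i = -1.60*(-0.47)^i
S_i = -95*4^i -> [-95, -380, -1520, -6080, -24320]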